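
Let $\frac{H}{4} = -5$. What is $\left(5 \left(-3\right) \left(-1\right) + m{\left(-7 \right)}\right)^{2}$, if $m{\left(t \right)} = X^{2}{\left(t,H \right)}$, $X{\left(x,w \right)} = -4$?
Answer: $961$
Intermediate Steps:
$H = -20$ ($H = 4 \left(-5\right) = -20$)
$m{\left(t \right)} = 16$ ($m{\left(t \right)} = \left(-4\right)^{2} = 16$)
$\left(5 \left(-3\right) \left(-1\right) + m{\left(-7 \right)}\right)^{2} = \left(5 \left(-3\right) \left(-1\right) + 16\right)^{2} = \left(\left(-15\right) \left(-1\right) + 16\right)^{2} = \left(15 + 16\right)^{2} = 31^{2} = 961$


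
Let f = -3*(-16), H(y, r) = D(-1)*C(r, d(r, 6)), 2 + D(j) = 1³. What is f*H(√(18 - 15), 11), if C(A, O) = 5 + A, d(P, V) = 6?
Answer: -768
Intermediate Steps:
D(j) = -1 (D(j) = -2 + 1³ = -2 + 1 = -1)
H(y, r) = -5 - r (H(y, r) = -(5 + r) = -5 - r)
f = 48
f*H(√(18 - 15), 11) = 48*(-5 - 1*11) = 48*(-5 - 11) = 48*(-16) = -768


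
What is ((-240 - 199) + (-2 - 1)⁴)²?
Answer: 128164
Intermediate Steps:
((-240 - 199) + (-2 - 1)⁴)² = (-439 + (-3)⁴)² = (-439 + 81)² = (-358)² = 128164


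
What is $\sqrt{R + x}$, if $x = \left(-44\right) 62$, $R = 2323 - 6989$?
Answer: $i \sqrt{7394} \approx 85.988 i$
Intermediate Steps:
$R = -4666$ ($R = 2323 - 6989 = -4666$)
$x = -2728$
$\sqrt{R + x} = \sqrt{-4666 - 2728} = \sqrt{-7394} = i \sqrt{7394}$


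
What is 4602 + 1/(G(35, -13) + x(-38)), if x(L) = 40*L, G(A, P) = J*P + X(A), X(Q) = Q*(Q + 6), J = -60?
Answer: 3198391/695 ≈ 4602.0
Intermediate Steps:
X(Q) = Q*(6 + Q)
G(A, P) = -60*P + A*(6 + A)
4602 + 1/(G(35, -13) + x(-38)) = 4602 + 1/((-60*(-13) + 35*(6 + 35)) + 40*(-38)) = 4602 + 1/((780 + 35*41) - 1520) = 4602 + 1/((780 + 1435) - 1520) = 4602 + 1/(2215 - 1520) = 4602 + 1/695 = 3198391/695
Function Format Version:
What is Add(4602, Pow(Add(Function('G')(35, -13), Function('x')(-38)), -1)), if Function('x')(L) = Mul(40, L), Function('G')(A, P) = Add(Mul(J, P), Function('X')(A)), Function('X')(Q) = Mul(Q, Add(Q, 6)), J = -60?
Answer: Rational(3198391, 695) ≈ 4602.0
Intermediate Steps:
Function('X')(Q) = Mul(Q, Add(6, Q))
Function('G')(A, P) = Add(Mul(-60, P), Mul(A, Add(6, A)))
Add(4602, Pow(Add(Function('G')(35, -13), Function('x')(-38)), -1)) = Add(4602, Pow(Add(Add(Mul(-60, -13), Mul(35, Add(6, 35))), Mul(40, -38)), -1)) = Add(4602, Pow(Add(Add(780, Mul(35, 41)), -1520), -1)) = Add(4602, Pow(Add(Add(780, 1435), -1520), -1)) = Add(4602, Pow(Add(2215, -1520), -1)) = Add(4602, Pow(695, -1)) = Add(4602, Rational(1, 695)) = Rational(3198391, 695)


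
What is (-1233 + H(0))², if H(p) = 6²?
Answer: 1432809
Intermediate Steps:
H(p) = 36
(-1233 + H(0))² = (-1233 + 36)² = (-1197)² = 1432809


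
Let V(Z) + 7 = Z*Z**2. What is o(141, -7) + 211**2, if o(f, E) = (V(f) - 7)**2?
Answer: 7857969529370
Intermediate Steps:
V(Z) = -7 + Z**3 (V(Z) = -7 + Z*Z**2 = -7 + Z**3)
o(f, E) = (-14 + f**3)**2 (o(f, E) = ((-7 + f**3) - 7)**2 = (-14 + f**3)**2)
o(141, -7) + 211**2 = (-14 + 141**3)**2 + 211**2 = (-14 + 2803221)**2 + 44521 = 2803207**2 + 44521 = 7857969484849 + 44521 = 7857969529370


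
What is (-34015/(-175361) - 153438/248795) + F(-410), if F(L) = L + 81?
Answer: -14372365537548/43628939995 ≈ -329.42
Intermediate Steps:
F(L) = 81 + L
(-34015/(-175361) - 153438/248795) + F(-410) = (-34015/(-175361) - 153438/248795) + (81 - 410) = (-34015*(-1/175361) - 153438*1/248795) - 329 = (34015/175361 - 153438/248795) - 329 = -18444279193/43628939995 - 329 = -14372365537548/43628939995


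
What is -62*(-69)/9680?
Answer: 2139/4840 ≈ 0.44194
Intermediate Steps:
-62*(-69)/9680 = 4278*(1/9680) = 2139/4840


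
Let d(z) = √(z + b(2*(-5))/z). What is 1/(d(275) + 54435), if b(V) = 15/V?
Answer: 29939250/1629742922503 - 5*√3327434/1629742922503 ≈ 1.8365e-5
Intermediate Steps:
d(z) = √(z - 3/(2*z)) (d(z) = √(z + (15/((2*(-5))))/z) = √(z + (15/(-10))/z) = √(z + (15*(-⅒))/z) = √(z - 3/(2*z)))
1/(d(275) + 54435) = 1/(√(-6/275 + 4*275)/2 + 54435) = 1/(√(-6*1/275 + 1100)/2 + 54435) = 1/(√(-6/275 + 1100)/2 + 54435) = 1/(√(302494/275)/2 + 54435) = 1/((√3327434/55)/2 + 54435) = 1/(√3327434/110 + 54435) = 1/(54435 + √3327434/110)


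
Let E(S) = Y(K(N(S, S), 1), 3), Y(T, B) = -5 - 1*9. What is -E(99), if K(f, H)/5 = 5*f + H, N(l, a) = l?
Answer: 14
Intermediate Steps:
K(f, H) = 5*H + 25*f (K(f, H) = 5*(5*f + H) = 5*(H + 5*f) = 5*H + 25*f)
Y(T, B) = -14 (Y(T, B) = -5 - 9 = -14)
E(S) = -14
-E(99) = -1*(-14) = 14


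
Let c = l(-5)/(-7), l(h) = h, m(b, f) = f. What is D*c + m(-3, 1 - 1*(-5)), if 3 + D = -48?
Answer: -213/7 ≈ -30.429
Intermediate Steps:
D = -51 (D = -3 - 48 = -51)
c = 5/7 (c = -5/(-7) = -5*(-⅐) = 5/7 ≈ 0.71429)
D*c + m(-3, 1 - 1*(-5)) = -51*5/7 + (1 - 1*(-5)) = -255/7 + (1 + 5) = -255/7 + 6 = -213/7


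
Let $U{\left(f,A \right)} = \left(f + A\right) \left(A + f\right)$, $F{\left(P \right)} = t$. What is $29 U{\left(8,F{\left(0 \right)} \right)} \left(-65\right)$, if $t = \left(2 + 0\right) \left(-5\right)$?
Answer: $-7540$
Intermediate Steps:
$t = -10$ ($t = 2 \left(-5\right) = -10$)
$F{\left(P \right)} = -10$
$U{\left(f,A \right)} = \left(A + f\right)^{2}$ ($U{\left(f,A \right)} = \left(A + f\right) \left(A + f\right) = \left(A + f\right)^{2}$)
$29 U{\left(8,F{\left(0 \right)} \right)} \left(-65\right) = 29 \left(-10 + 8\right)^{2} \left(-65\right) = 29 \left(-2\right)^{2} \left(-65\right) = 29 \cdot 4 \left(-65\right) = 116 \left(-65\right) = -7540$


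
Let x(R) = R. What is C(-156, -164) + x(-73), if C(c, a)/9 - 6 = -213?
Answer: -1936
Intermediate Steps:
C(c, a) = -1863 (C(c, a) = 54 + 9*(-213) = 54 - 1917 = -1863)
C(-156, -164) + x(-73) = -1863 - 73 = -1936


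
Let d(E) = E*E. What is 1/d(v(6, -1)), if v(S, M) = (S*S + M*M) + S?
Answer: 1/1849 ≈ 0.00054083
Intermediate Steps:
v(S, M) = S + M² + S² (v(S, M) = (S² + M²) + S = (M² + S²) + S = S + M² + S²)
d(E) = E²
1/d(v(6, -1)) = 1/((6 + (-1)² + 6²)²) = 1/((6 + 1 + 36)²) = 1/(43²) = 1/1849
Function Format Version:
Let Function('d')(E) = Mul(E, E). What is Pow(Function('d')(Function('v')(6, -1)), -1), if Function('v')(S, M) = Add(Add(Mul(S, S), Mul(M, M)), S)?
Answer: Rational(1, 1849) ≈ 0.00054083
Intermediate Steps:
Function('v')(S, M) = Add(S, Pow(M, 2), Pow(S, 2)) (Function('v')(S, M) = Add(Add(Pow(S, 2), Pow(M, 2)), S) = Add(Add(Pow(M, 2), Pow(S, 2)), S) = Add(S, Pow(M, 2), Pow(S, 2)))
Function('d')(E) = Pow(E, 2)
Pow(Function('d')(Function('v')(6, -1)), -1) = Pow(Pow(Add(6, Pow(-1, 2), Pow(6, 2)), 2), -1) = Pow(Pow(Add(6, 1, 36), 2), -1) = Pow(Pow(43, 2), -1) = Pow(1849, -1) = Rational(1, 1849)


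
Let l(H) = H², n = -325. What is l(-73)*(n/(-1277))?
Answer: 1731925/1277 ≈ 1356.2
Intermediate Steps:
l(-73)*(n/(-1277)) = (-73)²*(-325/(-1277)) = 5329*(-325*(-1/1277)) = 5329*(325/1277) = 1731925/1277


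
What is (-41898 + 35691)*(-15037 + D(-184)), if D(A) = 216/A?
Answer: 2146864746/23 ≈ 9.3342e+7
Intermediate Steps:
(-41898 + 35691)*(-15037 + D(-184)) = (-41898 + 35691)*(-15037 + 216/(-184)) = -6207*(-15037 + 216*(-1/184)) = -6207*(-15037 - 27/23) = -6207*(-345878/23) = 2146864746/23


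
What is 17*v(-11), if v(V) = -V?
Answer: 187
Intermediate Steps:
17*v(-11) = 17*(-1*(-11)) = 17*11 = 187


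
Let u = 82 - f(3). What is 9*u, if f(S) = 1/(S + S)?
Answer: 1473/2 ≈ 736.50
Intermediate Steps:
f(S) = 1/(2*S)
u = 491/6 (u = 82 - 1/(2*3) = 82 - 1*⅙ = 82 - ⅙ = 491/6 ≈ 81.833)
9*u = 9*(491/6) = 1473/2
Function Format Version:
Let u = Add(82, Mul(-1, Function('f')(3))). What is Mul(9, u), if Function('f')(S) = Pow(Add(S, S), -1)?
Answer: Rational(1473, 2) ≈ 736.50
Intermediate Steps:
Function('f')(S) = Mul(Rational(1, 2), Pow(S, -1)) (Function('f')(S) = Pow(Mul(2, S), -1) = Mul(Rational(1, 2), Pow(S, -1)))
u = Rational(491, 6) (u = Add(82, Mul(-1, Mul(Rational(1, 2), Pow(3, -1)))) = Add(82, Mul(-1, Mul(Rational(1, 2), Rational(1, 3)))) = Add(82, Mul(-1, Rational(1, 6))) = Add(82, Rational(-1, 6)) = Rational(491, 6) ≈ 81.833)
Mul(9, u) = Mul(9, Rational(491, 6)) = Rational(1473, 2)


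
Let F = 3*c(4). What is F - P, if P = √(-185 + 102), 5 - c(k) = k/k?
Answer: 12 - I*√83 ≈ 12.0 - 9.1104*I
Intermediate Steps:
c(k) = 4 (c(k) = 5 - k/k = 5 - 1*1 = 5 - 1 = 4)
F = 12 (F = 3*4 = 12)
P = I*√83 (P = √(-83) = I*√83 ≈ 9.1104*I)
F - P = 12 - I*√83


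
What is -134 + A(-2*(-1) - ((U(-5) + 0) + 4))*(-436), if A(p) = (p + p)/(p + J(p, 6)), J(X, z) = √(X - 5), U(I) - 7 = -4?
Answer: -5298/7 - 872*I*√10/7 ≈ -756.86 - 393.93*I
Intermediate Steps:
U(I) = 3 (U(I) = 7 - 4 = 3)
J(X, z) = √(-5 + X)
A(p) = 2*p/(p + √(-5 + p)) (A(p) = (p + p)/(p + √(-5 + p)) = (2*p)/(p + √(-5 + p)) = 2*p/(p + √(-5 + p)))
-134 + A(-2*(-1) - ((U(-5) + 0) + 4))*(-436) = -134 + (2*(-2*(-1) - ((3 + 0) + 4))/((-2*(-1) - ((3 + 0) + 4)) + √(-5 + (-2*(-1) - ((3 + 0) + 4)))))*(-436) = -134 + (2*(2 - (3 + 4))/((2 - (3 + 4)) + √(-5 + (2 - (3 + 4)))))*(-436) = -134 + (2*(2 - 1*7)/((2 - 1*7) + √(-5 + (2 - 1*7))))*(-436) = -134 + (2*(2 - 7)/((2 - 7) + √(-5 + (2 - 7))))*(-436) = -134 + (2*(-5)/(-5 + √(-5 - 5)))*(-436) = -134 + (2*(-5)/(-5 + √(-10)))*(-436) = -134 + (2*(-5)/(-5 + I*√10))*(-436) = -134 - 10/(-5 + I*√10)*(-436) = -134 + 4360/(-5 + I*√10)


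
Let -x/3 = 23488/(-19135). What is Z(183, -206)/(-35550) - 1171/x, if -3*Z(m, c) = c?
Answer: -398288355139/1252497600 ≈ -318.00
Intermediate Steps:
Z(m, c) = -c/3
x = 70464/19135 (x = -70464/(-19135) = -70464*(-1)/19135 = -3*(-23488/19135) = 70464/19135 ≈ 3.6825)
Z(183, -206)/(-35550) - 1171/x = -⅓*(-206)/(-35550) - 1171/70464/19135 = (206/3)*(-1/35550) - 1171*19135/70464 = -103/53325 - 22407085/70464 = -398288355139/1252497600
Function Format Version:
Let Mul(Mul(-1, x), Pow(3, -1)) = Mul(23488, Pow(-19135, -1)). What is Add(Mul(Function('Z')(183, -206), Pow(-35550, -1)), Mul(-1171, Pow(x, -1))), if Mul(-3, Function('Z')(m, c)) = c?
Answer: Rational(-398288355139, 1252497600) ≈ -318.00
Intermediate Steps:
Function('Z')(m, c) = Mul(Rational(-1, 3), c)
x = Rational(70464, 19135) (x = Mul(-3, Mul(23488, Pow(-19135, -1))) = Mul(-3, Mul(23488, Rational(-1, 19135))) = Mul(-3, Rational(-23488, 19135)) = Rational(70464, 19135) ≈ 3.6825)
Add(Mul(Function('Z')(183, -206), Pow(-35550, -1)), Mul(-1171, Pow(x, -1))) = Add(Mul(Mul(Rational(-1, 3), -206), Pow(-35550, -1)), Mul(-1171, Pow(Rational(70464, 19135), -1))) = Add(Mul(Rational(206, 3), Rational(-1, 35550)), Mul(-1171, Rational(19135, 70464))) = Add(Rational(-103, 53325), Rational(-22407085, 70464)) = Rational(-398288355139, 1252497600)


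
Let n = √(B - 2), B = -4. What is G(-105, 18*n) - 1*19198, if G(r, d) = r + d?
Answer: -19303 + 18*I*√6 ≈ -19303.0 + 44.091*I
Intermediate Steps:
n = I*√6 (n = √(-4 - 2) = √(-6) = I*√6 ≈ 2.4495*I)
G(r, d) = d + r
G(-105, 18*n) - 1*19198 = (18*(I*√6) - 105) - 1*19198 = (18*I*√6 - 105) - 19198 = (-105 + 18*I*√6) - 19198 = -19303 + 18*I*√6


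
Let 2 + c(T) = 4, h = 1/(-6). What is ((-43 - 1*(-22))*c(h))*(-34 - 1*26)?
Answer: 2520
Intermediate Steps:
h = -1/6 ≈ -0.16667
c(T) = 2 (c(T) = -2 + 4 = 2)
((-43 - 1*(-22))*c(h))*(-34 - 1*26) = ((-43 - 1*(-22))*2)*(-34 - 1*26) = ((-43 + 22)*2)*(-34 - 26) = -21*2*(-60) = -42*(-60) = 2520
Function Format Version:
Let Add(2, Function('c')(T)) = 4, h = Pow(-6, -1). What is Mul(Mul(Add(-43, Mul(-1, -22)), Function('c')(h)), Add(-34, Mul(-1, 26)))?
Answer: 2520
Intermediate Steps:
h = Rational(-1, 6) ≈ -0.16667
Function('c')(T) = 2 (Function('c')(T) = Add(-2, 4) = 2)
Mul(Mul(Add(-43, Mul(-1, -22)), Function('c')(h)), Add(-34, Mul(-1, 26))) = Mul(Mul(Add(-43, Mul(-1, -22)), 2), Add(-34, Mul(-1, 26))) = Mul(Mul(Add(-43, 22), 2), Add(-34, -26)) = Mul(Mul(-21, 2), -60) = Mul(-42, -60) = 2520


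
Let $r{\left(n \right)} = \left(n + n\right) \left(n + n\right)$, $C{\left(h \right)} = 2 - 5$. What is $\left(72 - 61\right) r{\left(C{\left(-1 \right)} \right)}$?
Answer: $396$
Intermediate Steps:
$C{\left(h \right)} = -3$
$r{\left(n \right)} = 4 n^{2}$ ($r{\left(n \right)} = 2 n 2 n = 4 n^{2}$)
$\left(72 - 61\right) r{\left(C{\left(-1 \right)} \right)} = \left(72 - 61\right) 4 \left(-3\right)^{2} = \left(72 - 61\right) 4 \cdot 9 = 11 \cdot 36 = 396$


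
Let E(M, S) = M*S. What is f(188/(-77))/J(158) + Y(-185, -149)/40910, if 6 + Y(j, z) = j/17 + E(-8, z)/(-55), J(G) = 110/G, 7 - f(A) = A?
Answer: 39940152737/2945315450 ≈ 13.561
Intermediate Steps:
f(A) = 7 - A
Y(j, z) = -6 + j/17 + 8*z/55 (Y(j, z) = -6 + (j/17 - 8*z/(-55)) = -6 + (j*(1/17) - 8*z*(-1/55)) = -6 + (j/17 + 8*z/55) = -6 + j/17 + 8*z/55)
f(188/(-77))/J(158) + Y(-185, -149)/40910 = (7 - 188/(-77))/((110/158)) + (-6 + (1/17)*(-185) + (8/55)*(-149))/40910 = (7 - 188*(-1)/77)/((110*(1/158))) + (-6 - 185/17 - 1192/55)*(1/40910) = (7 - 1*(-188/77))/(55/79) - 36049/935*1/40910 = (7 + 188/77)*(79/55) - 36049/38250850 = (727/77)*(79/55) - 36049/38250850 = 57433/4235 - 36049/38250850 = 39940152737/2945315450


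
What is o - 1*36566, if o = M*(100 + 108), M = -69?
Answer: -50918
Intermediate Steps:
o = -14352 (o = -69*(100 + 108) = -69*208 = -14352)
o - 1*36566 = -14352 - 1*36566 = -14352 - 36566 = -50918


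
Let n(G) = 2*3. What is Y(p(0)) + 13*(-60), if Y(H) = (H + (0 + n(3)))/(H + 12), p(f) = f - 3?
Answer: -2339/3 ≈ -779.67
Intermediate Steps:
n(G) = 6
p(f) = -3 + f
Y(H) = (6 + H)/(12 + H) (Y(H) = (H + (0 + 6))/(H + 12) = (H + 6)/(12 + H) = (6 + H)/(12 + H))
Y(p(0)) + 13*(-60) = (6 + (-3 + 0))/(12 + (-3 + 0)) + 13*(-60) = (6 - 3)/(12 - 3) - 780 = 3/9 - 780 = (⅑)*3 - 780 = ⅓ - 780 = -2339/3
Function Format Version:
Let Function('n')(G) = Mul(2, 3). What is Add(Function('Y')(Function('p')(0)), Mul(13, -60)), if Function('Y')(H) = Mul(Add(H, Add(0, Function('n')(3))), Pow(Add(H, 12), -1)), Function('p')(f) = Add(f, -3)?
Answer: Rational(-2339, 3) ≈ -779.67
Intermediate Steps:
Function('n')(G) = 6
Function('p')(f) = Add(-3, f)
Function('Y')(H) = Mul(Pow(Add(12, H), -1), Add(6, H)) (Function('Y')(H) = Mul(Add(H, Add(0, 6)), Pow(Add(H, 12), -1)) = Mul(Add(H, 6), Pow(Add(12, H), -1)) = Mul(Add(6, H), Pow(Add(12, H), -1)) = Mul(Pow(Add(12, H), -1), Add(6, H)))
Add(Function('Y')(Function('p')(0)), Mul(13, -60)) = Add(Mul(Pow(Add(12, Add(-3, 0)), -1), Add(6, Add(-3, 0))), Mul(13, -60)) = Add(Mul(Pow(Add(12, -3), -1), Add(6, -3)), -780) = Add(Mul(Pow(9, -1), 3), -780) = Add(Mul(Rational(1, 9), 3), -780) = Add(Rational(1, 3), -780) = Rational(-2339, 3)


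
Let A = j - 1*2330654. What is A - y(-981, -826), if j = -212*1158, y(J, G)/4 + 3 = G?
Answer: -2572834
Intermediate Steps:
y(J, G) = -12 + 4*G
j = -245496
A = -2576150 (A = -245496 - 1*2330654 = -245496 - 2330654 = -2576150)
A - y(-981, -826) = -2576150 - (-12 + 4*(-826)) = -2576150 - (-12 - 3304) = -2576150 - 1*(-3316) = -2576150 + 3316 = -2572834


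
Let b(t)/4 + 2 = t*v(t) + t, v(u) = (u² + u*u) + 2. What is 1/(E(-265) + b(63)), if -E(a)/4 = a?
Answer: 1/2002184 ≈ 4.9945e-7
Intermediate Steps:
v(u) = 2 + 2*u² (v(u) = (u² + u²) + 2 = 2*u² + 2 = 2 + 2*u²)
E(a) = -4*a
b(t) = -8 + 4*t + 4*t*(2 + 2*t²) (b(t) = -8 + 4*(t*(2 + 2*t²) + t) = -8 + 4*(t + t*(2 + 2*t²)) = -8 + (4*t + 4*t*(2 + 2*t²)) = -8 + 4*t + 4*t*(2 + 2*t²))
1/(E(-265) + b(63)) = 1/(-4*(-265) + (-8 + 8*63³ + 12*63)) = 1/(1060 + (-8 + 8*250047 + 756)) = 1/(1060 + (-8 + 2000376 + 756)) = 1/(1060 + 2001124) = 1/2002184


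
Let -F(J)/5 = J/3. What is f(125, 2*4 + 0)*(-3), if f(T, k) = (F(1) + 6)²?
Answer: -169/3 ≈ -56.333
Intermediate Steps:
F(J) = -5*J/3
f(T, k) = 169/9 (f(T, k) = (-5/3*1 + 6)² = (-5/3 + 6)² = (13/3)² = 169/9)
f(125, 2*4 + 0)*(-3) = (169/9)*(-3) = -169/3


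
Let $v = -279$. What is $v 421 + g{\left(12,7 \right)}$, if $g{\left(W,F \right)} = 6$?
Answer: $-117453$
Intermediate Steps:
$v 421 + g{\left(12,7 \right)} = \left(-279\right) 421 + 6 = -117459 + 6 = -117453$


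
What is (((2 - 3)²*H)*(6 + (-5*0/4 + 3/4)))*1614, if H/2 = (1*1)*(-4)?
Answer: -87156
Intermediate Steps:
H = -8 (H = 2*((1*1)*(-4)) = 2*(1*(-4)) = 2*(-4) = -8)
(((2 - 3)²*H)*(6 + (-5*0/4 + 3/4)))*1614 = (((2 - 3)²*(-8))*(6 + (-5*0/4 + 3/4)))*1614 = (((-1)²*(-8))*(6 + (0*(¼) + 3*(¼))))*1614 = ((1*(-8))*(6 + (0 + ¾)))*1614 = -8*(6 + ¾)*1614 = -8*27/4*1614 = -54*1614 = -87156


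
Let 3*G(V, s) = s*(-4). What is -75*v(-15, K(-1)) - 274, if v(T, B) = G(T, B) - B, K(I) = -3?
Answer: -799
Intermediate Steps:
G(V, s) = -4*s/3 (G(V, s) = (s*(-4))/3 = (-4*s)/3 = -4*s/3)
v(T, B) = -7*B/3 (v(T, B) = -4*B/3 - B = -7*B/3)
-75*v(-15, K(-1)) - 274 = -(-175)*(-3) - 274 = -75*7 - 274 = -525 - 274 = -799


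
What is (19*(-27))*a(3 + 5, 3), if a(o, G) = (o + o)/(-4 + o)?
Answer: -2052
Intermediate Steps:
a(o, G) = 2*o/(-4 + o) (a(o, G) = (2*o)/(-4 + o) = 2*o/(-4 + o))
(19*(-27))*a(3 + 5, 3) = (19*(-27))*(2*(3 + 5)/(-4 + (3 + 5))) = -1026*8/(-4 + 8) = -1026*8/4 = -513*4 = -2052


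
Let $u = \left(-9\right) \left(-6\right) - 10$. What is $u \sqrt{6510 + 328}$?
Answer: $44 \sqrt{6838} \approx 3638.5$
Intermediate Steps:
$u = 44$ ($u = 54 - 10 = 44$)
$u \sqrt{6510 + 328} = 44 \sqrt{6510 + 328} = 44 \sqrt{6838}$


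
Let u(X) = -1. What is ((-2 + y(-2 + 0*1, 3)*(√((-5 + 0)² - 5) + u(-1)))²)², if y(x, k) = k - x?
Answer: 399401 - 153720*√5 ≈ 55673.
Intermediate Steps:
((-2 + y(-2 + 0*1, 3)*(√((-5 + 0)² - 5) + u(-1)))²)² = ((-2 + (3 - (-2 + 0*1))*(√((-5 + 0)² - 5) - 1))²)² = ((-2 + (3 - (-2 + 0))*(√((-5)² - 5) - 1))²)² = ((-2 + (3 - 1*(-2))*(√(25 - 5) - 1))²)² = ((-2 + (3 + 2)*(√20 - 1))²)² = ((-2 + 5*(2*√5 - 1))²)² = ((-2 + 5*(-1 + 2*√5))²)² = ((-2 + (-5 + 10*√5))²)² = ((-7 + 10*√5)²)² = (-7 + 10*√5)⁴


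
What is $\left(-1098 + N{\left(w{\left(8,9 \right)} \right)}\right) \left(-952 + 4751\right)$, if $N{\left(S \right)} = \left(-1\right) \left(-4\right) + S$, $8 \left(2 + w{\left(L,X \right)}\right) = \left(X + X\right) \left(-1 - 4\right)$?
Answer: $- \frac{16825771}{4} \approx -4.2064 \cdot 10^{6}$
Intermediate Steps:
$w{\left(L,X \right)} = -2 - \frac{5 X}{4}$ ($w{\left(L,X \right)} = -2 + \frac{\left(X + X\right) \left(-1 - 4\right)}{8} = -2 + \frac{2 X \left(-1 - 4\right)}{8} = -2 + \frac{2 X \left(-5\right)}{8} = -2 + \frac{\left(-10\right) X}{8} = -2 - \frac{5 X}{4}$)
$N{\left(S \right)} = 4 + S$
$\left(-1098 + N{\left(w{\left(8,9 \right)} \right)}\right) \left(-952 + 4751\right) = \left(-1098 + \left(4 - \frac{53}{4}\right)\right) \left(-952 + 4751\right) = \left(-1098 + \left(4 - \frac{53}{4}\right)\right) 3799 = \left(-1098 - \frac{37}{4}\right) 3799 = \left(- \frac{4429}{4}\right) 3799 = - \frac{16825771}{4}$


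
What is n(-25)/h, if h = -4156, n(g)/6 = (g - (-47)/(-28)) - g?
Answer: 141/58184 ≈ 0.0024233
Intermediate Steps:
n(g) = -141/14 (n(g) = 6*((g - (-47)/(-28)) - g) = 6*((g - (-47)*(-1)/28) - g) = 6*((g - 1*47/28) - g) = 6*((g - 47/28) - g) = 6*((-47/28 + g) - g) = 6*(-47/28) = -141/14)
n(-25)/h = -141/14/(-4156) = -141/14*(-1/4156) = 141/58184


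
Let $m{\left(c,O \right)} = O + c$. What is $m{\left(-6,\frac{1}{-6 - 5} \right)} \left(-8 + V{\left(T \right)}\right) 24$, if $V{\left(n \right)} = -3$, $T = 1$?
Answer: $1608$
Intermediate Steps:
$m{\left(-6,\frac{1}{-6 - 5} \right)} \left(-8 + V{\left(T \right)}\right) 24 = \left(\frac{1}{-6 - 5} - 6\right) \left(-8 - 3\right) 24 = \left(\frac{1}{-11} - 6\right) \left(-11\right) 24 = \left(- \frac{1}{11} - 6\right) \left(-11\right) 24 = \left(- \frac{67}{11}\right) \left(-11\right) 24 = 67 \cdot 24 = 1608$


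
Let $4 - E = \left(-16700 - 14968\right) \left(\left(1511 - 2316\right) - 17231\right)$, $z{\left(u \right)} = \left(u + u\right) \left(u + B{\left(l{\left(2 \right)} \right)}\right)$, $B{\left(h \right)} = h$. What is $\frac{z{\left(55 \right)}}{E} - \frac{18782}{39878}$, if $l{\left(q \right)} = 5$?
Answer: $- \frac{121907571241}{258828178939} \approx -0.471$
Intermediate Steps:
$z{\left(u \right)} = 2 u \left(5 + u\right)$ ($z{\left(u \right)} = \left(u + u\right) \left(u + 5\right) = 2 u \left(5 + u\right)$)
$E = -571164044$ ($E = 4 - \left(-16700 - 14968\right) \left(\left(1511 - 2316\right) - 17231\right) = 4 - - 31668 \left(\left(1511 - 2316\right) - 17231\right) = 4 - - 31668 \left(-805 - 17231\right) = 4 - \left(-31668\right) \left(-18036\right) = 4 - 571164048 = -571164044$)
$\frac{z{\left(55 \right)}}{E} - \frac{18782}{39878} = \frac{2 \cdot 55 \left(5 + 55\right)}{-571164044} - \frac{18782}{39878} = 2 \cdot 55 \cdot 60 \left(- \frac{1}{571164044}\right) - \frac{9391}{19939} = 6600 \left(- \frac{1}{571164044}\right) - \frac{9391}{19939} = - \frac{150}{12981001} - \frac{9391}{19939} = - \frac{121907571241}{258828178939}$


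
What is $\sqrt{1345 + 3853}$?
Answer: $\sqrt{5198} \approx 72.097$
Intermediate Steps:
$\sqrt{1345 + 3853} = \sqrt{5198}$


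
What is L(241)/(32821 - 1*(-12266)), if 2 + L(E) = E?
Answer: 239/45087 ≈ 0.0053009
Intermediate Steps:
L(E) = -2 + E
L(241)/(32821 - 1*(-12266)) = (-2 + 241)/(32821 - 1*(-12266)) = 239/(32821 + 12266) = 239/45087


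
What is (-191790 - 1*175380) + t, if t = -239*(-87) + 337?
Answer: -346040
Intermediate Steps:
t = 21130 (t = 20793 + 337 = 21130)
(-191790 - 1*175380) + t = (-191790 - 1*175380) + 21130 = (-191790 - 175380) + 21130 = -367170 + 21130 = -346040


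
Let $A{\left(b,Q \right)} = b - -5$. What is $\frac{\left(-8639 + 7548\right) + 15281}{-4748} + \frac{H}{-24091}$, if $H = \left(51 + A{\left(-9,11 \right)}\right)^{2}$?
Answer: $- \frac{176169811}{57192034} \approx -3.0803$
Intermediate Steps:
$A{\left(b,Q \right)} = 5 + b$ ($A{\left(b,Q \right)} = b + 5 = 5 + b$)
$H = 2209$ ($H = \left(51 + \left(5 - 9\right)\right)^{2} = \left(51 - 4\right)^{2} = 47^{2} = 2209$)
$\frac{\left(-8639 + 7548\right) + 15281}{-4748} + \frac{H}{-24091} = \frac{\left(-8639 + 7548\right) + 15281}{-4748} + \frac{2209}{-24091} = \left(-1091 + 15281\right) \left(- \frac{1}{4748}\right) + 2209 \left(- \frac{1}{24091}\right) = 14190 \left(- \frac{1}{4748}\right) - \frac{2209}{24091} = - \frac{7095}{2374} - \frac{2209}{24091} = - \frac{176169811}{57192034}$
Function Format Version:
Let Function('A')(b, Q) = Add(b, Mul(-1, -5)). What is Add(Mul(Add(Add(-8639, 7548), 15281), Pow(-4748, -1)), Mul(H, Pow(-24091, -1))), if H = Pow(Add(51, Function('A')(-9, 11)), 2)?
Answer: Rational(-176169811, 57192034) ≈ -3.0803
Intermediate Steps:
Function('A')(b, Q) = Add(5, b) (Function('A')(b, Q) = Add(b, 5) = Add(5, b))
H = 2209 (H = Pow(Add(51, Add(5, -9)), 2) = Pow(Add(51, -4), 2) = Pow(47, 2) = 2209)
Add(Mul(Add(Add(-8639, 7548), 15281), Pow(-4748, -1)), Mul(H, Pow(-24091, -1))) = Add(Mul(Add(Add(-8639, 7548), 15281), Pow(-4748, -1)), Mul(2209, Pow(-24091, -1))) = Add(Mul(Add(-1091, 15281), Rational(-1, 4748)), Mul(2209, Rational(-1, 24091))) = Add(Mul(14190, Rational(-1, 4748)), Rational(-2209, 24091)) = Add(Rational(-7095, 2374), Rational(-2209, 24091)) = Rational(-176169811, 57192034)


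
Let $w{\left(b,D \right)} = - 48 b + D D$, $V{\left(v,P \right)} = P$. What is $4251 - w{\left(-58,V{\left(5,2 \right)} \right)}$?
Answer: $1463$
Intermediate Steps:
$w{\left(b,D \right)} = D^{2} - 48 b$ ($w{\left(b,D \right)} = - 48 b + D^{2} = D^{2} - 48 b$)
$4251 - w{\left(-58,V{\left(5,2 \right)} \right)} = 4251 - \left(2^{2} - -2784\right) = 4251 - \left(4 + 2784\right) = 4251 - 2788 = 1463$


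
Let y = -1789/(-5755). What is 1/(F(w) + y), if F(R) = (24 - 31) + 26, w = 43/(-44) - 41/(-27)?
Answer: 5755/111134 ≈ 0.051784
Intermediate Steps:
w = 643/1188 (w = 43*(-1/44) - 41*(-1/27) = -43/44 + 41/27 = 643/1188 ≈ 0.54125)
y = 1789/5755 (y = -1789*(-1/5755) = 1789/5755 ≈ 0.31086)
F(R) = 19 (F(R) = -7 + 26 = 19)
1/(F(w) + y) = 1/(19 + 1789/5755) = 1/(111134/5755) = 5755/111134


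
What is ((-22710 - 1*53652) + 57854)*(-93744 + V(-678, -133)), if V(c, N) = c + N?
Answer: 1750023940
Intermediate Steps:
V(c, N) = N + c
((-22710 - 1*53652) + 57854)*(-93744 + V(-678, -133)) = ((-22710 - 1*53652) + 57854)*(-93744 + (-133 - 678)) = ((-22710 - 53652) + 57854)*(-93744 - 811) = (-76362 + 57854)*(-94555) = -18508*(-94555) = 1750023940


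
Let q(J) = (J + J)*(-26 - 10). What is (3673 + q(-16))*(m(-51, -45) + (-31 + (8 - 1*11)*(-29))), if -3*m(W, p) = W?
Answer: 352225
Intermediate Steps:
m(W, p) = -W/3
q(J) = -72*J (q(J) = (2*J)*(-36) = -72*J)
(3673 + q(-16))*(m(-51, -45) + (-31 + (8 - 1*11)*(-29))) = (3673 - 72*(-16))*(-1/3*(-51) + (-31 + (8 - 1*11)*(-29))) = (3673 + 1152)*(17 + (-31 + (8 - 11)*(-29))) = 4825*(17 + (-31 - 3*(-29))) = 4825*(17 + (-31 + 87)) = 4825*(17 + 56) = 4825*73 = 352225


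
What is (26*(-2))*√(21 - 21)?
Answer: 0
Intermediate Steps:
(26*(-2))*√(21 - 21) = -52*√0 = -52*0 = 0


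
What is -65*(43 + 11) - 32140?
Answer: -35650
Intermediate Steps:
-65*(43 + 11) - 32140 = -65*54 - 32140 = -3510 - 32140 = -35650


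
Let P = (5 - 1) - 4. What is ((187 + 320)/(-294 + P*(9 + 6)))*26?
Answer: -2197/49 ≈ -44.837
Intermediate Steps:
P = 0 (P = 4 - 4 = 0)
((187 + 320)/(-294 + P*(9 + 6)))*26 = ((187 + 320)/(-294 + 0*(9 + 6)))*26 = (507/(-294 + 0*15))*26 = (507/(-294 + 0))*26 = (507/(-294))*26 = (507*(-1/294))*26 = -169/98*26 = -2197/49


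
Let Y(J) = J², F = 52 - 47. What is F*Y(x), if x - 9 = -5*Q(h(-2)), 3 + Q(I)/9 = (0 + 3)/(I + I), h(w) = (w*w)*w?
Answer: 29743605/256 ≈ 1.1619e+5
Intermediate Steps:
h(w) = w³ (h(w) = w²*w = w³)
Q(I) = -27 + 27/(2*I) (Q(I) = -27 + 9*((0 + 3)/(I + I)) = -27 + 9*(3/((2*I))) = -27 + 9*(3*(1/(2*I))) = -27 + 9*(3/(2*I)) = -27 + 27/(2*I))
x = 2439/16 (x = 9 - 5*(-27 + 27/(2*((-2)³))) = 9 - 5*(-27 + (27/2)/(-8)) = 9 - 5*(-27 + (27/2)*(-⅛)) = 9 - 5*(-27 - 27/16) = 9 - 5*(-459/16) = 9 + 2295/16 = 2439/16 ≈ 152.44)
F = 5
F*Y(x) = 5*(2439/16)² = 5*(5948721/256) = 29743605/256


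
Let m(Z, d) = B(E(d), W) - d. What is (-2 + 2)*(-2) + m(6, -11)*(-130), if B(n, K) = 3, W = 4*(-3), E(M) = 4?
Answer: -1820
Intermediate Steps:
W = -12
m(Z, d) = 3 - d
(-2 + 2)*(-2) + m(6, -11)*(-130) = (-2 + 2)*(-2) + (3 - 1*(-11))*(-130) = 0*(-2) + (3 + 11)*(-130) = 0 + 14*(-130) = 0 - 1820 = -1820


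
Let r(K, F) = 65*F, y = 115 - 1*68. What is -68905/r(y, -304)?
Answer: 13781/3952 ≈ 3.4871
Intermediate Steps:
y = 47 (y = 115 - 68 = 47)
-68905/r(y, -304) = -68905/(65*(-304)) = -68905/(-19760) = -68905*(-1/19760) = 13781/3952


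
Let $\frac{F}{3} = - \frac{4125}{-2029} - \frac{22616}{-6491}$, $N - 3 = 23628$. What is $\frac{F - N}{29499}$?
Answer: $- \frac{103669309364}{129502960087} \approx -0.80052$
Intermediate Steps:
$N = 23631$ ($N = 3 + 23628 = 23631$)
$F = \frac{217989717}{13170239}$ ($F = 3 \left(- \frac{4125}{-2029} - \frac{22616}{-6491}\right) = 3 \left(\left(-4125\right) \left(- \frac{1}{2029}\right) - - \frac{22616}{6491}\right) = 3 \left(\frac{4125}{2029} + \frac{22616}{6491}\right) = 3 \cdot \frac{72663239}{13170239} = \frac{217989717}{13170239} \approx 16.552$)
$\frac{F - N}{29499} = \frac{\frac{217989717}{13170239} - 23631}{29499} = \left(\frac{217989717}{13170239} - 23631\right) \frac{1}{29499} = \left(- \frac{311007928092}{13170239}\right) \frac{1}{29499} = - \frac{103669309364}{129502960087}$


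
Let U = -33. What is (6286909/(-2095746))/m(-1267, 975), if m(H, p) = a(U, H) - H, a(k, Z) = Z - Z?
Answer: -6286909/2655310182 ≈ -0.0023677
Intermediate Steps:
a(k, Z) = 0
m(H, p) = -H (m(H, p) = 0 - H = -H)
(6286909/(-2095746))/m(-1267, 975) = (6286909/(-2095746))/((-1*(-1267))) = (6286909*(-1/2095746))/1267 = -6286909/2095746*1/1267 = -6286909/2655310182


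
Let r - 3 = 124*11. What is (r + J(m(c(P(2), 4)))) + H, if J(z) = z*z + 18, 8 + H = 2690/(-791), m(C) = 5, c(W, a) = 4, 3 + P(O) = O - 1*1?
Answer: 1106292/791 ≈ 1398.6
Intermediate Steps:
P(O) = -4 + O (P(O) = -3 + (O - 1*1) = -3 + (O - 1) = -3 + (-1 + O) = -4 + O)
r = 1367 (r = 3 + 124*11 = 3 + 1364 = 1367)
H = -9018/791 (H = -8 + 2690/(-791) = -8 + 2690*(-1/791) = -8 - 2690/791 = -9018/791 ≈ -11.401)
J(z) = 18 + z**2 (J(z) = z**2 + 18 = 18 + z**2)
(r + J(m(c(P(2), 4)))) + H = (1367 + (18 + 5**2)) - 9018/791 = (1367 + (18 + 25)) - 9018/791 = (1367 + 43) - 9018/791 = 1410 - 9018/791 = 1106292/791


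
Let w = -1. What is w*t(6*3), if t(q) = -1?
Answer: 1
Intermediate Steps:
w*t(6*3) = -1*(-1) = 1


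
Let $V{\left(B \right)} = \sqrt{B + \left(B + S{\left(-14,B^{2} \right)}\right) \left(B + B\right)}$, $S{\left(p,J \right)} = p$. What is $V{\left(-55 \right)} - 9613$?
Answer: $-9613 + \sqrt{7535} \approx -9526.2$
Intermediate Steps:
$V{\left(B \right)} = \sqrt{B + 2 B \left(-14 + B\right)}$ ($V{\left(B \right)} = \sqrt{B + \left(B - 14\right) \left(B + B\right)} = \sqrt{B + \left(-14 + B\right) 2 B} = \sqrt{B + 2 B \left(-14 + B\right)}$)
$V{\left(-55 \right)} - 9613 = \sqrt{- 55 \left(-27 + 2 \left(-55\right)\right)} - 9613 = \sqrt{- 55 \left(-27 - 110\right)} - 9613 = \sqrt{\left(-55\right) \left(-137\right)} - 9613 = \sqrt{7535} - 9613 = -9613 + \sqrt{7535}$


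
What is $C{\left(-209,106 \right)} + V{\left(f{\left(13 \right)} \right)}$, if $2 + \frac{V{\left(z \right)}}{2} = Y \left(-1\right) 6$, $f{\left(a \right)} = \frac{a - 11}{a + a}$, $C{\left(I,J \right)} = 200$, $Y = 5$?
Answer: $136$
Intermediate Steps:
$f{\left(a \right)} = \frac{-11 + a}{2 a}$
$V{\left(z \right)} = -64$ ($V{\left(z \right)} = -4 + 2 \cdot 5 \left(-1\right) 6 = -4 + 2 \left(\left(-5\right) 6\right) = -4 + 2 \left(-30\right) = -4 - 60 = -64$)
$C{\left(-209,106 \right)} + V{\left(f{\left(13 \right)} \right)} = 200 - 64 = 136$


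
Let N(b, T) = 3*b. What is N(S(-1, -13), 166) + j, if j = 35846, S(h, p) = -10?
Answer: 35816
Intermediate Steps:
N(S(-1, -13), 166) + j = 3*(-10) + 35846 = -30 + 35846 = 35816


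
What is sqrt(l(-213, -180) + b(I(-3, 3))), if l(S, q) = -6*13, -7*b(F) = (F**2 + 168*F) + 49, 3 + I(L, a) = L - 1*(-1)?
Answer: 2*sqrt(385)/7 ≈ 5.6061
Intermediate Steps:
I(L, a) = -2 + L (I(L, a) = -3 + (L - 1*(-1)) = -3 + (L + 1) = -3 + (1 + L) = -2 + L)
b(F) = -7 - 24*F - F**2/7 (b(F) = -((F**2 + 168*F) + 49)/7 = -(49 + F**2 + 168*F)/7 = -7 - 24*F - F**2/7)
l(S, q) = -78
sqrt(l(-213, -180) + b(I(-3, 3))) = sqrt(-78 + (-7 - 24*(-2 - 3) - (-2 - 3)**2/7)) = sqrt(-78 + (-7 - 24*(-5) - 1/7*(-5)**2)) = sqrt(-78 + (-7 + 120 - 1/7*25)) = sqrt(-78 + (-7 + 120 - 25/7)) = sqrt(-78 + 766/7) = sqrt(220/7) = 2*sqrt(385)/7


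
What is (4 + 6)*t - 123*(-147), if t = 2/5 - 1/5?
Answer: 18083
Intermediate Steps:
t = ⅕ (t = 2*(⅕) - 1*⅕ = ⅖ - ⅕ = ⅕ ≈ 0.20000)
(4 + 6)*t - 123*(-147) = (4 + 6)*(⅕) - 123*(-147) = 10*(⅕) + 18081 = 2 + 18081 = 18083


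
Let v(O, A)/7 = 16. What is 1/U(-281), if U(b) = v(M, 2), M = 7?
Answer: 1/112 ≈ 0.0089286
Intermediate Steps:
v(O, A) = 112 (v(O, A) = 7*16 = 112)
U(b) = 112
1/U(-281) = 1/112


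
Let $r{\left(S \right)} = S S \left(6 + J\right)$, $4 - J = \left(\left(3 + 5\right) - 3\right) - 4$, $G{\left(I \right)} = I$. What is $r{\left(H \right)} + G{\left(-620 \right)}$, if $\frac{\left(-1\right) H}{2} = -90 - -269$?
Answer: $1152856$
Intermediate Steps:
$J = 3$ ($J = 4 - \left(\left(\left(3 + 5\right) - 3\right) - 4\right) = 4 - \left(\left(8 - 3\right) - 4\right) = 4 - \left(5 - 4\right) = 4 - 1 = 3$)
$H = -358$ ($H = - 2 \left(-90 - -269\right) = - 2 \left(-90 + 269\right) = \left(-2\right) 179 = -358$)
$r{\left(S \right)} = 9 S^{2}$ ($r{\left(S \right)} = S S \left(6 + 3\right) = S S 9 = S 9 S = 9 S^{2}$)
$r{\left(H \right)} + G{\left(-620 \right)} = 9 \left(-358\right)^{2} - 620 = 9 \cdot 128164 - 620 = 1153476 - 620 = 1152856$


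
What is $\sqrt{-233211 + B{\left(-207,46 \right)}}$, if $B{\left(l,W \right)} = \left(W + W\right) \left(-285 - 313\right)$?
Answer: $i \sqrt{288227} \approx 536.87 i$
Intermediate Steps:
$B{\left(l,W \right)} = - 1196 W$ ($B{\left(l,W \right)} = 2 W \left(-598\right) = - 1196 W$)
$\sqrt{-233211 + B{\left(-207,46 \right)}} = \sqrt{-233211 - 55016} = \sqrt{-288227} = i \sqrt{288227}$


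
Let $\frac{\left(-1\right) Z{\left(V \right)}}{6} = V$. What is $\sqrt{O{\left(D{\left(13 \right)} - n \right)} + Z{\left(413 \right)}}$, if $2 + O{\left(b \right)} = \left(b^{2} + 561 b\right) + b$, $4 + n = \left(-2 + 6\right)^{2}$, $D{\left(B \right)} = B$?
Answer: $3 i \sqrt{213} \approx 43.784 i$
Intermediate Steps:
$n = 12$ ($n = -4 + \left(-2 + 6\right)^{2} = -4 + 4^{2} = -4 + 16 = 12$)
$Z{\left(V \right)} = - 6 V$
$O{\left(b \right)} = -2 + b^{2} + 562 b$ ($O{\left(b \right)} = -2 + \left(\left(b^{2} + 561 b\right) + b\right) = -2 + \left(b^{2} + 562 b\right) = -2 + b^{2} + 562 b$)
$\sqrt{O{\left(D{\left(13 \right)} - n \right)} + Z{\left(413 \right)}} = \sqrt{\left(-2 + \left(13 - 12\right)^{2} + 562 \left(13 - 12\right)\right) - 2478} = \sqrt{\left(-2 + 1^{2} + 562 \cdot 1\right) - 2478} = \sqrt{\left(-2 + 1 + 562\right) - 2478} = \sqrt{561 - 2478} = \sqrt{-1917} = 3 i \sqrt{213}$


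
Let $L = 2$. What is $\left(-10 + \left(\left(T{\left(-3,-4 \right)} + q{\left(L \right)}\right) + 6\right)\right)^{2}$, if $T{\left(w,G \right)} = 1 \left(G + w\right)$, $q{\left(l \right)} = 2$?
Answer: $81$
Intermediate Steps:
$T{\left(w,G \right)} = G + w$
$\left(-10 + \left(\left(T{\left(-3,-4 \right)} + q{\left(L \right)}\right) + 6\right)\right)^{2} = \left(-10 + \left(\left(\left(-4 - 3\right) + 2\right) + 6\right)\right)^{2} = \left(-10 + \left(\left(-7 + 2\right) + 6\right)\right)^{2} = \left(-10 + \left(-5 + 6\right)\right)^{2} = \left(-10 + 1\right)^{2} = \left(-9\right)^{2} = 81$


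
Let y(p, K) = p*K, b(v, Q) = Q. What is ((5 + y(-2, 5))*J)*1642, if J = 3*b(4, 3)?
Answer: -73890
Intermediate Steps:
y(p, K) = K*p
J = 9 (J = 3*3 = 9)
((5 + y(-2, 5))*J)*1642 = ((5 + 5*(-2))*9)*1642 = ((5 - 10)*9)*1642 = -5*9*1642 = -45*1642 = -73890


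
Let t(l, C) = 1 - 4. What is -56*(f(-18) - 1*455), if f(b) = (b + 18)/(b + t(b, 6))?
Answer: 25480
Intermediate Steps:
t(l, C) = -3
f(b) = (18 + b)/(-3 + b) (f(b) = (b + 18)/(b - 3) = (18 + b)/(-3 + b))
-56*(f(-18) - 1*455) = -56*((18 - 18)/(-3 - 18) - 1*455) = -56*(0/(-21) - 455) = -56*(-1/21*0 - 455) = -56*(0 - 455) = -56*(-455) = 25480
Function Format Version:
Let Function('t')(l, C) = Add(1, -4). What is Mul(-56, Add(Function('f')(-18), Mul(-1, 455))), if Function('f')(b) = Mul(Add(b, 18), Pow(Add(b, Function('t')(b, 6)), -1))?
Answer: 25480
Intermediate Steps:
Function('t')(l, C) = -3
Function('f')(b) = Mul(Pow(Add(-3, b), -1), Add(18, b)) (Function('f')(b) = Mul(Add(b, 18), Pow(Add(b, -3), -1)) = Mul(Add(18, b), Pow(Add(-3, b), -1)) = Mul(Pow(Add(-3, b), -1), Add(18, b)))
Mul(-56, Add(Function('f')(-18), Mul(-1, 455))) = Mul(-56, Add(Mul(Pow(Add(-3, -18), -1), Add(18, -18)), Mul(-1, 455))) = Mul(-56, Add(Mul(Pow(-21, -1), 0), -455)) = Mul(-56, Add(Mul(Rational(-1, 21), 0), -455)) = Mul(-56, Add(0, -455)) = Mul(-56, -455) = 25480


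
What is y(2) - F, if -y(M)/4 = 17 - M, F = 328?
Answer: -388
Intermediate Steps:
y(M) = -68 + 4*M (y(M) = -4*(17 - M) = -68 + 4*M)
y(2) - F = (-68 + 4*2) - 1*328 = (-68 + 8) - 328 = -60 - 328 = -388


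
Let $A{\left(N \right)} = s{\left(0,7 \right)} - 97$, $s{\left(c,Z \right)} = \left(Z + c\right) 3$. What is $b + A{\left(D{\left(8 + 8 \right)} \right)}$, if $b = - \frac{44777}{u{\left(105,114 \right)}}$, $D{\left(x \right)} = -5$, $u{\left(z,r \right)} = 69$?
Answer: $- \frac{50021}{69} \approx -724.94$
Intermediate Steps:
$s{\left(c,Z \right)} = 3 Z + 3 c$
$A{\left(N \right)} = -76$ ($A{\left(N \right)} = \left(3 \cdot 7 + 3 \cdot 0\right) - 97 = \left(21 + 0\right) - 97 = 21 - 97 = -76$)
$b = - \frac{44777}{69} \approx -648.94$
$b + A{\left(D{\left(8 + 8 \right)} \right)} = - \frac{44777}{69} - 76 = - \frac{50021}{69}$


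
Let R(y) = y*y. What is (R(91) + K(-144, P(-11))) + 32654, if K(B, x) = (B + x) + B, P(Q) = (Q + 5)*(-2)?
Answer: 40659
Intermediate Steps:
R(y) = y²
P(Q) = -10 - 2*Q (P(Q) = (5 + Q)*(-2) = -10 - 2*Q)
K(B, x) = x + 2*B
(R(91) + K(-144, P(-11))) + 32654 = (91² + ((-10 - 2*(-11)) + 2*(-144))) + 32654 = (8281 + ((-10 + 22) - 288)) + 32654 = (8281 + (12 - 288)) + 32654 = (8281 - 276) + 32654 = 8005 + 32654 = 40659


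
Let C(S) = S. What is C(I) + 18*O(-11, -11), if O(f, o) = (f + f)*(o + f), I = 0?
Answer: 8712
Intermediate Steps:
O(f, o) = 2*f*(f + o) (O(f, o) = (2*f)*(f + o) = 2*f*(f + o))
C(I) + 18*O(-11, -11) = 0 + 18*(2*(-11)*(-11 - 11)) = 0 + 18*(2*(-11)*(-22)) = 0 + 18*484 = 0 + 8712 = 8712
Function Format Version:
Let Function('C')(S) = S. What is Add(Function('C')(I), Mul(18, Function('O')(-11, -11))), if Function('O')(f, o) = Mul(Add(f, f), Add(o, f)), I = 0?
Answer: 8712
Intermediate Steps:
Function('O')(f, o) = Mul(2, f, Add(f, o)) (Function('O')(f, o) = Mul(Mul(2, f), Add(f, o)) = Mul(2, f, Add(f, o)))
Add(Function('C')(I), Mul(18, Function('O')(-11, -11))) = Add(0, Mul(18, Mul(2, -11, Add(-11, -11)))) = Add(0, Mul(18, Mul(2, -11, -22))) = Add(0, Mul(18, 484)) = Add(0, 8712) = 8712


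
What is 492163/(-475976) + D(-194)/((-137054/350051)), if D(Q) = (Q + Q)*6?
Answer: 193907151785363/32617207352 ≈ 5944.9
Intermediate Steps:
D(Q) = 12*Q (D(Q) = (2*Q)*6 = 12*Q)
492163/(-475976) + D(-194)/((-137054/350051)) = 492163/(-475976) + (12*(-194))/((-137054/350051)) = 492163*(-1/475976) - 2328/((-137054*1/350051)) = -492163/475976 - 2328/(-137054/350051) = -492163/475976 - 2328*(-350051/137054) = -492163/475976 + 407459364/68527 = 193907151785363/32617207352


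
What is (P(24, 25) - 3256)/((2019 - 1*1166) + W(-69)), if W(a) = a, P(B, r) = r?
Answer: -3231/784 ≈ -4.1212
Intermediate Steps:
(P(24, 25) - 3256)/((2019 - 1*1166) + W(-69)) = (25 - 3256)/((2019 - 1*1166) - 69) = -3231/((2019 - 1166) - 69) = -3231/(853 - 69) = -3231/784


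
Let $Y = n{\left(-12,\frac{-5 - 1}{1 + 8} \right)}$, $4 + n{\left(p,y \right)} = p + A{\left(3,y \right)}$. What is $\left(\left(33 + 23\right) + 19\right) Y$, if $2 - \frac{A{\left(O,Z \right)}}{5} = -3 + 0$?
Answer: $675$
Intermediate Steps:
$A{\left(O,Z \right)} = 25$ ($A{\left(O,Z \right)} = 10 - 5 \left(-3 + 0\right) = 10 - -15 = 10 + 15 = 25$)
$n{\left(p,y \right)} = 21 + p$ ($n{\left(p,y \right)} = -4 + \left(p + 25\right) = -4 + \left(25 + p\right) = 21 + p$)
$Y = 9$ ($Y = 21 - 12 = 9$)
$\left(\left(33 + 23\right) + 19\right) Y = \left(\left(33 + 23\right) + 19\right) 9 = \left(56 + 19\right) 9 = 75 \cdot 9 = 675$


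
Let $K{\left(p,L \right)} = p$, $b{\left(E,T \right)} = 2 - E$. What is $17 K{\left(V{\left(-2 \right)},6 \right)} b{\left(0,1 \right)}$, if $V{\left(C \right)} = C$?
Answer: $-68$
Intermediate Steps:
$17 K{\left(V{\left(-2 \right)},6 \right)} b{\left(0,1 \right)} = 17 \left(-2\right) \left(2 - 0\right) = - 34 \left(2 + 0\right) = \left(-34\right) 2 = -68$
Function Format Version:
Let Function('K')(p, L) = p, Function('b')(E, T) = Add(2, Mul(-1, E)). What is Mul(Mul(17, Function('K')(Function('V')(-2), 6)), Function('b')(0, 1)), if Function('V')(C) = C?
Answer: -68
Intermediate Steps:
Mul(Mul(17, Function('K')(Function('V')(-2), 6)), Function('b')(0, 1)) = Mul(Mul(17, -2), Add(2, Mul(-1, 0))) = Mul(-34, Add(2, 0)) = Mul(-34, 2) = -68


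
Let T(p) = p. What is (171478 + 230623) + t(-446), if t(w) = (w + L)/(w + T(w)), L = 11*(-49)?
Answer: 358675077/892 ≈ 4.0210e+5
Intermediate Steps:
L = -539
t(w) = (-539 + w)/(2*w) (t(w) = (w - 539)/(w + w) = (-539 + w)/((2*w)) = (-539 + w)*(1/(2*w)) = (-539 + w)/(2*w))
(171478 + 230623) + t(-446) = (171478 + 230623) + (½)*(-539 - 446)/(-446) = 402101 + (½)*(-1/446)*(-985) = 402101 + 985/892 = 358675077/892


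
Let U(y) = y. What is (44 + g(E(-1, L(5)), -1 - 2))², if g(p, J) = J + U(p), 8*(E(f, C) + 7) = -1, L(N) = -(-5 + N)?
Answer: 73441/64 ≈ 1147.5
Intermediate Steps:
L(N) = 5 - N
E(f, C) = -57/8 (E(f, C) = -7 + (⅛)*(-1) = -7 - ⅛ = -57/8)
g(p, J) = J + p
(44 + g(E(-1, L(5)), -1 - 2))² = (44 + ((-1 - 2) - 57/8))² = (44 + (-3 - 57/8))² = (44 - 81/8)² = (271/8)² = 73441/64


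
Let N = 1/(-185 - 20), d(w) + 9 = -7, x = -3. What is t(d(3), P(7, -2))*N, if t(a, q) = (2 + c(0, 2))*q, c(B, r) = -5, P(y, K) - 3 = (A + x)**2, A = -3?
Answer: 117/205 ≈ 0.57073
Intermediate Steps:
d(w) = -16 (d(w) = -9 - 7 = -16)
P(y, K) = 39 (P(y, K) = 3 + (-3 - 3)**2 = 3 + (-6)**2 = 3 + 36 = 39)
t(a, q) = -3*q (t(a, q) = (2 - 5)*q = -3*q)
N = -1/205 (N = 1/(-205) = -1/205 ≈ -0.0048781)
t(d(3), P(7, -2))*N = -3*39*(-1/205) = -117*(-1/205) = 117/205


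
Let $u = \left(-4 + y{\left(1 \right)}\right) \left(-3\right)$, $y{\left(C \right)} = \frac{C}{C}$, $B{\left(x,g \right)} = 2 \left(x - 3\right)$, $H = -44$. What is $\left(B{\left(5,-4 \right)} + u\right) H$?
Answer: $-572$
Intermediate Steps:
$B{\left(x,g \right)} = -6 + 2 x$ ($B{\left(x,g \right)} = 2 \left(-3 + x\right) = -6 + 2 x$)
$y{\left(C \right)} = 1$
$u = 9$ ($u = \left(-4 + 1\right) \left(-3\right) = \left(-3\right) \left(-3\right) = 9$)
$\left(B{\left(5,-4 \right)} + u\right) H = \left(\left(-6 + 2 \cdot 5\right) + 9\right) \left(-44\right) = \left(\left(-6 + 10\right) + 9\right) \left(-44\right) = \left(4 + 9\right) \left(-44\right) = 13 \left(-44\right) = -572$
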